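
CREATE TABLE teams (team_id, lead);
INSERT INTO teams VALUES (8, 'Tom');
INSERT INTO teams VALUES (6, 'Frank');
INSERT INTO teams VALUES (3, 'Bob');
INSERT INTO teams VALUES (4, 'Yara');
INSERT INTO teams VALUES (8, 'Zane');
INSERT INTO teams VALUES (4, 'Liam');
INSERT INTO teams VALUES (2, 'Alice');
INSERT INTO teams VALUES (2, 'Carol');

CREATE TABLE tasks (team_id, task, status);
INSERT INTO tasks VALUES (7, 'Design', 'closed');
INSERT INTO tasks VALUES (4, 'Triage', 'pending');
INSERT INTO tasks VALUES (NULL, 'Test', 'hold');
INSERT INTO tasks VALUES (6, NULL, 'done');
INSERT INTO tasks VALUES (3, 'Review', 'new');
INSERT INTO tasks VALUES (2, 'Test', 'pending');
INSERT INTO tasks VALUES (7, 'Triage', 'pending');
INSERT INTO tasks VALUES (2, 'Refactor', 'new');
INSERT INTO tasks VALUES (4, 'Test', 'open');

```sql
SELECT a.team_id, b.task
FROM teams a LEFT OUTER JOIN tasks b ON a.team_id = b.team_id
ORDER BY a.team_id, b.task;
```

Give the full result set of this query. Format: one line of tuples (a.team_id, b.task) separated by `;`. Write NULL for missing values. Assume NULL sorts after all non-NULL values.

(2, Refactor); (2, Refactor); (2, Test); (2, Test); (3, Review); (4, Test); (4, Test); (4, Triage); (4, Triage); (6, NULL); (8, NULL); (8, NULL)

LEFT JOIN keeps every row from `teams`; unmatched rows get NULL for `tasks`'s columns.
Matching on a.team_id = b.team_id. A NULL in a compared column never satisfies the condition.
- a[0] team_id=8 → no match; kept with NULLs on the b side.
- a[1] team_id=6 → 1 match(es) in b → 1 row(s).
- a[2] team_id=3 → 1 match(es) in b → 1 row(s).
- a[3] team_id=4 → 2 match(es) in b → 2 row(s).
- a[4] team_id=8 → no match; kept with NULLs on the b side.
- a[5] team_id=4 → 2 match(es) in b → 2 row(s).
- a[6] team_id=2 → 2 match(es) in b → 2 row(s).
- a[7] team_id=2 → 2 match(es) in b → 2 row(s).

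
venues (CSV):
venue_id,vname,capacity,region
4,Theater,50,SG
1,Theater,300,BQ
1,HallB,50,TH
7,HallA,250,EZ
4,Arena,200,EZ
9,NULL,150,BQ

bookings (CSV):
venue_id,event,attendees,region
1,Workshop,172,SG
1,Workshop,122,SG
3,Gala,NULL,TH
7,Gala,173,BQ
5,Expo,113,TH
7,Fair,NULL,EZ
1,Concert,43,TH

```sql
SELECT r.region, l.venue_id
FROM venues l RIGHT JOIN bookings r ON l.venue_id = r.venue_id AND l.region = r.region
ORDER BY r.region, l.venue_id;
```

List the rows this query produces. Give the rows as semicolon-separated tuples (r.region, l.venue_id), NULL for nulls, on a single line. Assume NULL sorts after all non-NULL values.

RIGHT JOIN keeps every row from `bookings`; unmatched rows get NULL for `venues`'s columns.
Matching on l.venue_id = r.venue_id AND l.region = r.region.
Matched pairs: 2; unmatched r rows kept: 5.

(BQ, NULL); (EZ, 7); (SG, NULL); (SG, NULL); (TH, 1); (TH, NULL); (TH, NULL)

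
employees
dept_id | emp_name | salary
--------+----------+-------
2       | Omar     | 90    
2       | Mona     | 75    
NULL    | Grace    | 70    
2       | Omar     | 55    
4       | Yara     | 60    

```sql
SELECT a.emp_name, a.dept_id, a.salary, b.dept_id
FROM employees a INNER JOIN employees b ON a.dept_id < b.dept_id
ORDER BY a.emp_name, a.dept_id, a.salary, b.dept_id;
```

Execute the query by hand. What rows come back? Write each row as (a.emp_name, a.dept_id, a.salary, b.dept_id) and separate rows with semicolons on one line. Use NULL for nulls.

INNER JOIN keeps only pairs where the ON condition holds.
Matching on a.dept_id < b.dept_id. A NULL in a compared column never satisfies the condition.
Matched pairs: 3.

(Mona, 2, 75, 4); (Omar, 2, 55, 4); (Omar, 2, 90, 4)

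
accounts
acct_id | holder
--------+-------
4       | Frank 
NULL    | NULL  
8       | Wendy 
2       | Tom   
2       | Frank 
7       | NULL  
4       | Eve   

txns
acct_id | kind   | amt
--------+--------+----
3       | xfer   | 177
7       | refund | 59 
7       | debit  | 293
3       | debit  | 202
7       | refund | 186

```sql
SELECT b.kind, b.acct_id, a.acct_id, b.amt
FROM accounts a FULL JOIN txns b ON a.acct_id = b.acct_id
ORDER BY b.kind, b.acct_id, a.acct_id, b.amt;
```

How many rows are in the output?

11

FULL OUTER JOIN keeps every row from both sides; unmatched rows get NULL for the other side's columns.
Matching on a.acct_id = b.acct_id. A NULL in a compared column never satisfies the condition.
- a[0] acct_id=4 → no match; kept with NULLs on the b side.
- a[1] acct_id=NULL → no match; kept with NULLs on the b side.
- a[2] acct_id=8 → no match; kept with NULLs on the b side.
- a[3] acct_id=2 → no match; kept with NULLs on the b side.
- a[4] acct_id=2 → no match; kept with NULLs on the b side.
- a[5] acct_id=7 → 3 match(es) in b → 3 row(s).
- a[6] acct_id=4 → no match; kept with NULLs on the b side.
- 2 b row(s) had no a match → kept, a columns NULL.
Total: 3 matched + 8 padded = 11 rows.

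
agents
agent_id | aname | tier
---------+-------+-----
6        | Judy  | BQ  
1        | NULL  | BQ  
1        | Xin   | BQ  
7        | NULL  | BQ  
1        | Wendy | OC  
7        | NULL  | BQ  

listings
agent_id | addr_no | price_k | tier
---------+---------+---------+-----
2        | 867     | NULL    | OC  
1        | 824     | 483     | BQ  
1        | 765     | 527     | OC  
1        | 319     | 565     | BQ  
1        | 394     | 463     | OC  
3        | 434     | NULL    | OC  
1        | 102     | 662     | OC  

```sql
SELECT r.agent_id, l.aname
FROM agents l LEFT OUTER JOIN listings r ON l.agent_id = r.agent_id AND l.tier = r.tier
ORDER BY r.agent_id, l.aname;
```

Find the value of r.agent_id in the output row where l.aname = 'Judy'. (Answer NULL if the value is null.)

NULL

LEFT JOIN keeps every row from `agents`; unmatched rows get NULL for `listings`'s columns.
Matching on l.agent_id = r.agent_id AND l.tier = r.tier.
- l[0] agent_id=6, tier=BQ → no match; kept with NULLs on the r side.
- l[1] agent_id=1, tier=BQ → 2 match(es) in r → 2 row(s).
- l[2] agent_id=1, tier=BQ → 2 match(es) in r → 2 row(s).
- l[3] agent_id=7, tier=BQ → no match; kept with NULLs on the r side.
- l[4] agent_id=1, tier=OC → 3 match(es) in r → 3 row(s).
- l[5] agent_id=7, tier=BQ → no match; kept with NULLs on the r side.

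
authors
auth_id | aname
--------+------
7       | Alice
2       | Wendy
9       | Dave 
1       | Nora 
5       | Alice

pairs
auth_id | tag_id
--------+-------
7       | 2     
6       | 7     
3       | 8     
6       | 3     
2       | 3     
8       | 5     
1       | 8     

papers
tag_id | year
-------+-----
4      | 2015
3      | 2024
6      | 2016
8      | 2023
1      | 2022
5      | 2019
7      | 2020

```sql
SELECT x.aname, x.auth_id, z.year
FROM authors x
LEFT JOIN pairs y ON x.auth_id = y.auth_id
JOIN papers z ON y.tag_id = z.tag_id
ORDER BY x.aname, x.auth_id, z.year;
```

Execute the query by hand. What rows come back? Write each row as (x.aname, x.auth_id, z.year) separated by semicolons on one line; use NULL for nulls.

Evaluate left to right. First `authors x LEFT JOIN pairs y` on auth_id: 5 row(s).
Then INNER JOIN `papers z` on tag_id: keep only rows whose y.tag_id appears in z.

(Nora, 1, 2023); (Wendy, 2, 2024)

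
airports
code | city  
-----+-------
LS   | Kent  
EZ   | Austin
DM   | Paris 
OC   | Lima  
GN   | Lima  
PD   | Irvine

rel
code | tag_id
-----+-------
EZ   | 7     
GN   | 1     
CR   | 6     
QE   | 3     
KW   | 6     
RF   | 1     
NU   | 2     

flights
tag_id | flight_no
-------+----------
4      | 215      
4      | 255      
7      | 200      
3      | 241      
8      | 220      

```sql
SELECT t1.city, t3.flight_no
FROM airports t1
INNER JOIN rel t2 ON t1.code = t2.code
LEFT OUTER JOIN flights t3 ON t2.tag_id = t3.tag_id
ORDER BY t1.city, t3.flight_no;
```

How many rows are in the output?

Evaluate left to right. First `airports t1 INNER JOIN rel t2` on code: 2 row(s).
Then LEFT JOIN `flights t3` on tag_id: each of those 2 rows is kept; rows whose t2.tag_id has no match in t3 get NULL for t3's columns.
Result: 2 row(s).

2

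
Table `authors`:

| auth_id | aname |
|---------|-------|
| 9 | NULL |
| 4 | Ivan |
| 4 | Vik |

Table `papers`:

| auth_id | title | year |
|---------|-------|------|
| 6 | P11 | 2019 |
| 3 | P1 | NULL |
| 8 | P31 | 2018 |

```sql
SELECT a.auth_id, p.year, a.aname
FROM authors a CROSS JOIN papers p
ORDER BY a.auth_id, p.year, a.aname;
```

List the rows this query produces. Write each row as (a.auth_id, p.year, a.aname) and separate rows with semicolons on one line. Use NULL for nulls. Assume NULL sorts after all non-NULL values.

(4, 2018, Ivan); (4, 2018, Vik); (4, 2019, Ivan); (4, 2019, Vik); (4, NULL, Ivan); (4, NULL, Vik); (9, 2018, NULL); (9, 2019, NULL); (9, NULL, NULL)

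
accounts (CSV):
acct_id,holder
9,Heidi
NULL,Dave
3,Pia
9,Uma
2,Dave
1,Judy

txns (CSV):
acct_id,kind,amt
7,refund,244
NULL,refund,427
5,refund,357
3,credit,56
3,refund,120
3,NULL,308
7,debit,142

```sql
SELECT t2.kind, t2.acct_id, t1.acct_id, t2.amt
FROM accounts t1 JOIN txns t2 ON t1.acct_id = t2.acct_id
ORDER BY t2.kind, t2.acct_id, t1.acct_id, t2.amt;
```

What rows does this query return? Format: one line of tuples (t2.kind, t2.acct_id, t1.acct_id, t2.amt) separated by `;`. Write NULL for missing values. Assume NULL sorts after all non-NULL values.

INNER JOIN keeps only pairs where the ON condition holds.
Matching on t1.acct_id = t2.acct_id. A NULL in a compared column never satisfies the condition.
- t1 (acct_id=9) has no partner → excluded.
- t1 (acct_id=NULL) has no partner → excluded.
- t1 (acct_id=3) pairs with 3 row(s) of t2.
- t1 (acct_id=9) has no partner → excluded.
- t1 (acct_id=2) has no partner → excluded.
- t1 (acct_id=1) has no partner → excluded.
After projecting and ordering:
t2.kind | t2.acct_id | t1.acct_id | t2.amt
credit | 3 | 3 | 56
refund | 3 | 3 | 120
NULL | 3 | 3 | 308

(credit, 3, 3, 56); (refund, 3, 3, 120); (NULL, 3, 3, 308)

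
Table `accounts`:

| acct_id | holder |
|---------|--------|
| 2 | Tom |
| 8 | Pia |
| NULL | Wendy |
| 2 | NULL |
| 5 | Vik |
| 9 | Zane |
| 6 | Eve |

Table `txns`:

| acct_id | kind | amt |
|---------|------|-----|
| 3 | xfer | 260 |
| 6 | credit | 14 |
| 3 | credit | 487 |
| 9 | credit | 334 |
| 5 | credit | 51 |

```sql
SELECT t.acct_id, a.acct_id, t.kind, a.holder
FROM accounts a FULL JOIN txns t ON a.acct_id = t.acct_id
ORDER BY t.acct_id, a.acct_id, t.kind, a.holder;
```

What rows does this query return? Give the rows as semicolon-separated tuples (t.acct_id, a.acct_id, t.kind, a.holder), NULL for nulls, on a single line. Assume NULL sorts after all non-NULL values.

(3, NULL, credit, NULL); (3, NULL, xfer, NULL); (5, 5, credit, Vik); (6, 6, credit, Eve); (9, 9, credit, Zane); (NULL, 2, NULL, Tom); (NULL, 2, NULL, NULL); (NULL, 8, NULL, Pia); (NULL, NULL, NULL, Wendy)

FULL OUTER JOIN keeps every row from both sides; unmatched rows get NULL for the other side's columns.
Matching on a.acct_id = t.acct_id. A NULL in a compared column never satisfies the condition.
- a (acct_id=2) has no partner → padded with NULL.
- a (acct_id=8) has no partner → padded with NULL.
- a (acct_id=NULL) has no partner → padded with NULL.
- a (acct_id=2) has no partner → padded with NULL.
- a (acct_id=5) pairs with 1 row(s) of t.
- a (acct_id=9) pairs with 1 row(s) of t.
- a (acct_id=6) pairs with 1 row(s) of t.
- plus 2 unmatched t row(s), each kept with NULL a columns.
After projecting and ordering:
t.acct_id | a.acct_id | t.kind | a.holder
3 | NULL | credit | NULL
3 | NULL | xfer | NULL
5 | 5 | credit | Vik
6 | 6 | credit | Eve
9 | 9 | credit | Zane
NULL | 2 | NULL | Tom
NULL | 2 | NULL | NULL
NULL | 8 | NULL | Pia
NULL | NULL | NULL | Wendy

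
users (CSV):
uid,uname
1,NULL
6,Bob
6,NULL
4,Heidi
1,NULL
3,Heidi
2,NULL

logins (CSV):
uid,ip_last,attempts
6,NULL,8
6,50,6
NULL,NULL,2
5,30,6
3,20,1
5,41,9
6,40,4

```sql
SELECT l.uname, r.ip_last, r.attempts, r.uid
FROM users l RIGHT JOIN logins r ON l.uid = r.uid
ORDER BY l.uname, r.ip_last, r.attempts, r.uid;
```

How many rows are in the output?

RIGHT JOIN keeps every row from `logins`; unmatched rows get NULL for `users`'s columns.
Matching on l.uid = r.uid. A NULL in a compared column never satisfies the condition.
Matched pairs: 7; unmatched r rows kept: 3.
Total: 7 matched + 3 padded = 10 rows.

10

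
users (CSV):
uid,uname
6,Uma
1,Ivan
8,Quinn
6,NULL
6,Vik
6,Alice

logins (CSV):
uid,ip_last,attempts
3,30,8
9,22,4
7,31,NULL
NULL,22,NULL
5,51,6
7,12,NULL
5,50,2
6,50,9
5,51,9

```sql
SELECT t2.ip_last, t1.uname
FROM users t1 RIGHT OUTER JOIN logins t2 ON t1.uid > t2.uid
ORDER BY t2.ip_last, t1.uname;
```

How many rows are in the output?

RIGHT JOIN keeps every row from `logins`; unmatched rows get NULL for `users`'s columns.
Matching on t1.uid > t2.uid. A NULL in a compared column never satisfies the condition.
Matched pairs: 23; unmatched t2 rows kept: 2.
Total: 23 matched + 2 padded = 25 rows.

25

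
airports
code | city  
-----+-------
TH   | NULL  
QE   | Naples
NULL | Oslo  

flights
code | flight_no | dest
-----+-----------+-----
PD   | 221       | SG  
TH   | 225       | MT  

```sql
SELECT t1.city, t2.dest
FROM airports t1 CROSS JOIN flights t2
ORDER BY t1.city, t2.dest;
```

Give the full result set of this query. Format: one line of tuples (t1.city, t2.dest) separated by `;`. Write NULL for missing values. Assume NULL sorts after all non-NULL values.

(Naples, MT); (Naples, SG); (Oslo, MT); (Oslo, SG); (NULL, MT); (NULL, SG)

CROSS JOIN pairs every row of `airports` with every row of `flights`: 3 × 2 = 6 rows.
After projecting and ordering:
t1.city | t2.dest
Naples | MT
Naples | SG
Oslo | MT
Oslo | SG
NULL | MT
NULL | SG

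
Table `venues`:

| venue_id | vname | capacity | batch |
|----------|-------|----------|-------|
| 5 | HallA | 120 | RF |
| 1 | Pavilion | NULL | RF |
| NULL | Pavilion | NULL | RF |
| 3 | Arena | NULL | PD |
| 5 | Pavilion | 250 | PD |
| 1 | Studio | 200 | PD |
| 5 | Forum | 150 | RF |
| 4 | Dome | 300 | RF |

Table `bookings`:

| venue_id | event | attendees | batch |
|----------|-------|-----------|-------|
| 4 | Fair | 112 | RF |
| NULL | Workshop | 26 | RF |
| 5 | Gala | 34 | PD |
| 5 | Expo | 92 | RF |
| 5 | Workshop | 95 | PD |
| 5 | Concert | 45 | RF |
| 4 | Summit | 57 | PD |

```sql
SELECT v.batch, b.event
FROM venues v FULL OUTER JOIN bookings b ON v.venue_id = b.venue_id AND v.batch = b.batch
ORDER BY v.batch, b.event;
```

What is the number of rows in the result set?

13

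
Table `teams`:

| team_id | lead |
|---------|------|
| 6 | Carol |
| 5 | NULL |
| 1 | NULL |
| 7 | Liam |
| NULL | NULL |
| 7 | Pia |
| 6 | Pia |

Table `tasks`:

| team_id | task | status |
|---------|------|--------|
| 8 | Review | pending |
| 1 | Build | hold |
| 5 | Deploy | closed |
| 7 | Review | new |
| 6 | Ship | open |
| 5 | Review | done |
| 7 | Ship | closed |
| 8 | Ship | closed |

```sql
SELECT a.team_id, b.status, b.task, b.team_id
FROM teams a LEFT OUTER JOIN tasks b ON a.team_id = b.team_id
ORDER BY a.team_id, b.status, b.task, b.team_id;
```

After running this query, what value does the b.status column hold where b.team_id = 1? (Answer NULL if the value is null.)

hold

LEFT JOIN keeps every row from `teams`; unmatched rows get NULL for `tasks`'s columns.
Matching on a.team_id = b.team_id. A NULL in a compared column never satisfies the condition.
Matched pairs: 9; unmatched a rows kept: 1.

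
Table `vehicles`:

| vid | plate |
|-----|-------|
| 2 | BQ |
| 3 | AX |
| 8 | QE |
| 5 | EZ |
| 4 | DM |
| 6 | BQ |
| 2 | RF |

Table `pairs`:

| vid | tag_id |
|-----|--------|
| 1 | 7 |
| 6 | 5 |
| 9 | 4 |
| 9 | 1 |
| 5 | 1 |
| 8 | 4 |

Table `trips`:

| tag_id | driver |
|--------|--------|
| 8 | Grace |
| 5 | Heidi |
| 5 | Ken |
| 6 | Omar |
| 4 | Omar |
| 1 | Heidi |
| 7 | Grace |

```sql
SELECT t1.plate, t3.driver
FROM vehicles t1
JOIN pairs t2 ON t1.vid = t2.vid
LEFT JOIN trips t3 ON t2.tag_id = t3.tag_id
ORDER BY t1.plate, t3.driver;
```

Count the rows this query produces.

Evaluate left to right. First `vehicles t1 INNER JOIN pairs t2` on vid: 3 row(s).
Then LEFT JOIN `trips t3` on tag_id: each of those 3 rows is kept; rows whose t2.tag_id has no match in t3 get NULL for t3's columns.
Result: 4 row(s).

4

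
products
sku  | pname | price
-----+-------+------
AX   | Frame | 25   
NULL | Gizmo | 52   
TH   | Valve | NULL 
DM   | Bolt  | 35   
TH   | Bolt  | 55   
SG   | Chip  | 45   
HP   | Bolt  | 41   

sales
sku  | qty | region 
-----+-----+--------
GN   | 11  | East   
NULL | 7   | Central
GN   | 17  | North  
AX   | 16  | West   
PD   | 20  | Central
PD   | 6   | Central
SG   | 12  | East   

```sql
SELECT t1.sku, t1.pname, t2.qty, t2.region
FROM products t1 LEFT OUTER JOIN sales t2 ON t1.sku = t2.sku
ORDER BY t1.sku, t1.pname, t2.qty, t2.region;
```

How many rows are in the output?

7

LEFT JOIN keeps every row from `products`; unmatched rows get NULL for `sales`'s columns.
Matching on t1.sku = t2.sku. A NULL in a compared column never satisfies the condition.
- t1 (sku=AX) pairs with 1 row(s) of t2.
- t1 (sku=NULL) has no partner → padded with NULL.
- t1 (sku=TH) has no partner → padded with NULL.
- t1 (sku=DM) has no partner → padded with NULL.
- t1 (sku=TH) has no partner → padded with NULL.
- t1 (sku=SG) pairs with 1 row(s) of t2.
- t1 (sku=HP) has no partner → padded with NULL.
Total: 2 matched + 5 padded = 7 rows.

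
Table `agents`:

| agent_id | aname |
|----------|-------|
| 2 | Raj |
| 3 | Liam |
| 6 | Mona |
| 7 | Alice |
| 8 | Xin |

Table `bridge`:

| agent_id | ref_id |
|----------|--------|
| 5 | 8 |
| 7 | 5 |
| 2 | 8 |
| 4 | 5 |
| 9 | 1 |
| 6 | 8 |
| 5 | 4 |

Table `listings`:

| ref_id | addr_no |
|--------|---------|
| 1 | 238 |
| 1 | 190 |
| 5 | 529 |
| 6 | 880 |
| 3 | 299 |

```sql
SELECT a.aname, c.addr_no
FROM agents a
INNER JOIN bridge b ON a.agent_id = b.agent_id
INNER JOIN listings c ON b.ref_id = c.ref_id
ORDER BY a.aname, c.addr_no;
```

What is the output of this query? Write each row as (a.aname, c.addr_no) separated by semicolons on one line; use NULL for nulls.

Evaluate left to right. First `agents a INNER JOIN bridge b` on agent_id: 3 row(s).
Then INNER JOIN `listings c` on ref_id: keep only rows whose b.ref_id appears in c.

(Alice, 529)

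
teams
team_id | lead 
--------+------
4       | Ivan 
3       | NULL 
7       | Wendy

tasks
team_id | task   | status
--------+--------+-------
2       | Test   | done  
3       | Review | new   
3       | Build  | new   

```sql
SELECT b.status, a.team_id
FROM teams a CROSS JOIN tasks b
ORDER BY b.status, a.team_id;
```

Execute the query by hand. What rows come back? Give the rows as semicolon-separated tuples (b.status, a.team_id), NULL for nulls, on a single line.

(done, 3); (done, 4); (done, 7); (new, 3); (new, 3); (new, 4); (new, 4); (new, 7); (new, 7)

CROSS JOIN pairs every row of `teams` with every row of `tasks`: 3 × 3 = 9 rows.
After projecting and ordering:
b.status | a.team_id
done | 3
done | 4
done | 7
new | 3
new | 3
new | 4
new | 4
new | 7
new | 7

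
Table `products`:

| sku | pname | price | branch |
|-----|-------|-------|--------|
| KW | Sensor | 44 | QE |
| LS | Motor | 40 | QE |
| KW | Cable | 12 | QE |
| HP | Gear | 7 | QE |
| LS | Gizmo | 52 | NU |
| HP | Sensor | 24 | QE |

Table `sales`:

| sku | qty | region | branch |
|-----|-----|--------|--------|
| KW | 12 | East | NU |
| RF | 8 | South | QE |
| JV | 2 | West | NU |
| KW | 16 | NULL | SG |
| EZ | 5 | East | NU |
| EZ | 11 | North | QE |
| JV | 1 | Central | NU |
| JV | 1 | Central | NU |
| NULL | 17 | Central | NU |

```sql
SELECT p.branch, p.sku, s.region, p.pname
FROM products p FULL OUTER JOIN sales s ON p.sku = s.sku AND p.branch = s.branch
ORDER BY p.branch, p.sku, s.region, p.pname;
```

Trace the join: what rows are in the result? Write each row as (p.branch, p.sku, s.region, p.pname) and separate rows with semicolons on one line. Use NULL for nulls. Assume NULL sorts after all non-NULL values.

(NU, LS, NULL, Gizmo); (QE, HP, NULL, Gear); (QE, HP, NULL, Sensor); (QE, KW, NULL, Cable); (QE, KW, NULL, Sensor); (QE, LS, NULL, Motor); (NULL, NULL, Central, NULL); (NULL, NULL, Central, NULL); (NULL, NULL, Central, NULL); (NULL, NULL, East, NULL); (NULL, NULL, East, NULL); (NULL, NULL, North, NULL); (NULL, NULL, South, NULL); (NULL, NULL, West, NULL); (NULL, NULL, NULL, NULL)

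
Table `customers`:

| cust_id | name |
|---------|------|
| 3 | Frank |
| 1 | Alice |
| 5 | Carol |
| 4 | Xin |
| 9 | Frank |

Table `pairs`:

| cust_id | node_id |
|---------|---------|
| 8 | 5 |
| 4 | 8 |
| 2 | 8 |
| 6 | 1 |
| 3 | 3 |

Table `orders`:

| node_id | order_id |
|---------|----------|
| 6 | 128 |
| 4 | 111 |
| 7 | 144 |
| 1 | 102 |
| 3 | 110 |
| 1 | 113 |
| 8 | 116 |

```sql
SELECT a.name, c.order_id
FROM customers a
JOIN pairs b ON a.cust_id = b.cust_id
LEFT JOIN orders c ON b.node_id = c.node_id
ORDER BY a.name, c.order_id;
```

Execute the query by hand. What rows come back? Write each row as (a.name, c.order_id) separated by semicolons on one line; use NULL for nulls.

(Frank, 110); (Xin, 116)

Evaluate left to right. First `customers a INNER JOIN pairs b` on cust_id: 2 row(s).
Then LEFT JOIN `orders c` on node_id: each of those 2 rows is kept; rows whose b.node_id has no match in c get NULL for c's columns.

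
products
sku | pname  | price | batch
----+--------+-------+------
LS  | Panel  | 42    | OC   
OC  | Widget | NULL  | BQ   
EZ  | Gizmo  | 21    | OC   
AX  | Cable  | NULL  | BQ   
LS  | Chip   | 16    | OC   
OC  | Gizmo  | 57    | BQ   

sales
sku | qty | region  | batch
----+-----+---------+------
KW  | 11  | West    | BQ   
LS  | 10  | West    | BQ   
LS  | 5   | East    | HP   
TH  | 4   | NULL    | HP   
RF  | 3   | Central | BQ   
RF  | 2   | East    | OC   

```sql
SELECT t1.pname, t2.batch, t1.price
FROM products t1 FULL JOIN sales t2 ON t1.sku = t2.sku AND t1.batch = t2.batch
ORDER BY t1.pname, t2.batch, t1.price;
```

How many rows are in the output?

FULL OUTER JOIN keeps every row from both sides; unmatched rows get NULL for the other side's columns.
Matching on t1.sku = t2.sku AND t1.batch = t2.batch.
Matched pairs: 0; unmatched t1 rows kept: 6; unmatched t2 rows kept: 6.
Total: 0 matched + 12 padded = 12 rows.

12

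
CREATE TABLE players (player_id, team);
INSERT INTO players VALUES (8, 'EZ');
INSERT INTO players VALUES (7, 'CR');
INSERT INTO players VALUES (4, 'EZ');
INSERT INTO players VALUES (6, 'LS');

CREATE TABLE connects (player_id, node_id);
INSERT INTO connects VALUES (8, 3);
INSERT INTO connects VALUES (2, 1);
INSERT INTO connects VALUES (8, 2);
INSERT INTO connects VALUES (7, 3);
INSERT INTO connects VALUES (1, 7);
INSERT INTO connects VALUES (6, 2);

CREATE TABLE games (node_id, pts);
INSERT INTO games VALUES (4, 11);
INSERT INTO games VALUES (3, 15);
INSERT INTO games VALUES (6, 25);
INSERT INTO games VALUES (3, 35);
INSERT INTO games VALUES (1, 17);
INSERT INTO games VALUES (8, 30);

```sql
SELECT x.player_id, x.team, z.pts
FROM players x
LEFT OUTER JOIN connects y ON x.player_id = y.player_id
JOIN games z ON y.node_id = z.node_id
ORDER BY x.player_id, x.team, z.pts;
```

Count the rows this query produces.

4

Step 1 — x LEFT JOIN y on player_id → 5 row(s).
Then INNER JOIN `games z` on node_id: keep only rows whose y.node_id appears in z.
Result: 4 row(s).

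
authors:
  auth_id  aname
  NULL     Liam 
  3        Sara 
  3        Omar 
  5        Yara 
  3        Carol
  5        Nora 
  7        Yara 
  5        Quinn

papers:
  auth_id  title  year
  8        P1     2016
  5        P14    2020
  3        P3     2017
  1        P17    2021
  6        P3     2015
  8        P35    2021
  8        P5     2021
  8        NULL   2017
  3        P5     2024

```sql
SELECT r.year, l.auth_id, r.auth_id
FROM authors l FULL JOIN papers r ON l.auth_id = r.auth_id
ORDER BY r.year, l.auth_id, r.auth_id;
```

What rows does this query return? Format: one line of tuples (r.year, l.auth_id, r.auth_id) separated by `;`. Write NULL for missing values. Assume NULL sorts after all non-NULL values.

(2015, NULL, 6); (2016, NULL, 8); (2017, 3, 3); (2017, 3, 3); (2017, 3, 3); (2017, NULL, 8); (2020, 5, 5); (2020, 5, 5); (2020, 5, 5); (2021, NULL, 1); (2021, NULL, 8); (2021, NULL, 8); (2024, 3, 3); (2024, 3, 3); (2024, 3, 3); (NULL, 7, NULL); (NULL, NULL, NULL)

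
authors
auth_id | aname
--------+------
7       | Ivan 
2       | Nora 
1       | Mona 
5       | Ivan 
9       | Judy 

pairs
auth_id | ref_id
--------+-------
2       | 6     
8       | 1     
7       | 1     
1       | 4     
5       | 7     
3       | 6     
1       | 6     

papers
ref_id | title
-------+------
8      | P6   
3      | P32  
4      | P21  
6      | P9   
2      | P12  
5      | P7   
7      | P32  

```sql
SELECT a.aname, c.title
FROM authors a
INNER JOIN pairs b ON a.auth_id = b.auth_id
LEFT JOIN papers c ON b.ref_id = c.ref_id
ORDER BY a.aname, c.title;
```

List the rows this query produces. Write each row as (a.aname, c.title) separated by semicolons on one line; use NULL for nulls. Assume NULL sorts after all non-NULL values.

Joins associate left-to-right: authors INNER JOIN pairs on auth_id gives 5 intermediate row(s).
Then LEFT JOIN `papers c` on ref_id: each of those 5 rows is kept; rows whose b.ref_id has no match in c get NULL for c's columns.

(Ivan, P32); (Ivan, NULL); (Mona, P21); (Mona, P9); (Nora, P9)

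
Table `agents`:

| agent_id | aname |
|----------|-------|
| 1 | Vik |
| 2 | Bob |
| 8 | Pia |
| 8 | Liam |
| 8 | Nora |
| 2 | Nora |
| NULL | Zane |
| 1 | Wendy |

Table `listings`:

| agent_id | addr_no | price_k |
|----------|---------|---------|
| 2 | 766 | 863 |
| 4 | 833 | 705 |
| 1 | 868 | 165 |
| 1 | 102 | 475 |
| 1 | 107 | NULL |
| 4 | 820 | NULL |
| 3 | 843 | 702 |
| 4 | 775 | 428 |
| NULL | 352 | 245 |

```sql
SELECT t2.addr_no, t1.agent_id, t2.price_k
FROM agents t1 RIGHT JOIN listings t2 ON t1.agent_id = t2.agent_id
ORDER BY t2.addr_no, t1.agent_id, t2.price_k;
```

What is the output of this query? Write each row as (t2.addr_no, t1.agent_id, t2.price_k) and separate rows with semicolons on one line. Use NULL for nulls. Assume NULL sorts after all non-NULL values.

RIGHT JOIN keeps every row from `listings`; unmatched rows get NULL for `agents`'s columns.
Matching on t1.agent_id = t2.agent_id. A NULL in a compared column never satisfies the condition.
- t1 (agent_id=1) pairs with 3 row(s) of t2.
- t1 (agent_id=2) pairs with 1 row(s) of t2.
- t1 (agent_id=8) has no partner in t2.
- t1 (agent_id=8) has no partner in t2.
- t1 (agent_id=8) has no partner in t2.
- t1 (agent_id=2) pairs with 1 row(s) of t2.
- t1 (agent_id=NULL) has no partner in t2.
- t1 (agent_id=1) pairs with 3 row(s) of t2.
- plus 5 unmatched t2 row(s), each kept with NULL t1 columns.

(102, 1, 475); (102, 1, 475); (107, 1, NULL); (107, 1, NULL); (352, NULL, 245); (766, 2, 863); (766, 2, 863); (775, NULL, 428); (820, NULL, NULL); (833, NULL, 705); (843, NULL, 702); (868, 1, 165); (868, 1, 165)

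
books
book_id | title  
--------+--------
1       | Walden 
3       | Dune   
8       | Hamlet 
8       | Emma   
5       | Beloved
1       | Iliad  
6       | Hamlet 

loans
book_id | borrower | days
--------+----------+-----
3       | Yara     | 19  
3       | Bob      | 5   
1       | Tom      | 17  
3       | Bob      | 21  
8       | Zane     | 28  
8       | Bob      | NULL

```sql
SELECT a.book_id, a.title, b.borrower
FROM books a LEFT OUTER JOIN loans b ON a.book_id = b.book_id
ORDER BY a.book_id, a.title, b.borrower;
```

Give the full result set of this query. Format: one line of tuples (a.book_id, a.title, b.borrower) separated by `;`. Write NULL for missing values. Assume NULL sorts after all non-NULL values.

LEFT JOIN keeps every row from `books`; unmatched rows get NULL for `loans`'s columns.
Matching on a.book_id = b.book_id.
- a row (book_id=1): matches 1 b row(s) → 1 output row(s).
- a row (book_id=3): matches 3 b row(s) → 3 output row(s).
- a row (book_id=8): matches 2 b row(s) → 2 output row(s).
- a row (book_id=8): matches 2 b row(s) → 2 output row(s).
- a row (book_id=5): no match → kept, b columns NULL.
- a row (book_id=1): matches 1 b row(s) → 1 output row(s).
- a row (book_id=6): no match → kept, b columns NULL.

(1, Iliad, Tom); (1, Walden, Tom); (3, Dune, Bob); (3, Dune, Bob); (3, Dune, Yara); (5, Beloved, NULL); (6, Hamlet, NULL); (8, Emma, Bob); (8, Emma, Zane); (8, Hamlet, Bob); (8, Hamlet, Zane)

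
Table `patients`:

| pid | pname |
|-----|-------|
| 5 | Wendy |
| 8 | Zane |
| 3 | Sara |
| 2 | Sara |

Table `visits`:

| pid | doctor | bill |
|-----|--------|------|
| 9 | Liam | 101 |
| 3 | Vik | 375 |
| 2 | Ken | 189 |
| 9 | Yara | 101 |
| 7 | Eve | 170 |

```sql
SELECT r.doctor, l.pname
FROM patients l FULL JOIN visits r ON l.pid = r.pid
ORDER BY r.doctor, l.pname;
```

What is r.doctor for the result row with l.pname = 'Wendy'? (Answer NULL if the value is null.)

NULL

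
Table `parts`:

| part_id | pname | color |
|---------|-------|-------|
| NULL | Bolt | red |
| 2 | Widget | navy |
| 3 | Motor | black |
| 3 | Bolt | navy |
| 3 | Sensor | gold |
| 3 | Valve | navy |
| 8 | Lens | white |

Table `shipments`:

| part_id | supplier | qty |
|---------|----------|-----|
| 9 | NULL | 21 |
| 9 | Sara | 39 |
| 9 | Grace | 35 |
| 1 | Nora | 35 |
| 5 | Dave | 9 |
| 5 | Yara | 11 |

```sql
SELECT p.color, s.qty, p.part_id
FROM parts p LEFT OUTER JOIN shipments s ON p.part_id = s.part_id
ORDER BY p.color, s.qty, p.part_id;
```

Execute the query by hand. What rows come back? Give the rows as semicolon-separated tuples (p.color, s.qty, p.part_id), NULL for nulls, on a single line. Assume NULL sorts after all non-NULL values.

(black, NULL, 3); (gold, NULL, 3); (navy, NULL, 2); (navy, NULL, 3); (navy, NULL, 3); (red, NULL, NULL); (white, NULL, 8)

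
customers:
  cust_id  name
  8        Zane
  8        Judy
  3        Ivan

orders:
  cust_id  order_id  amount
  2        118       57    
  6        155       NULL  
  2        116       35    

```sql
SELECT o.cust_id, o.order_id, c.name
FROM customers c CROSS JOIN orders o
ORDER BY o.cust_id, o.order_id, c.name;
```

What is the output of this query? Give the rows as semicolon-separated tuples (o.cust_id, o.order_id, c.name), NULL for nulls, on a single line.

(2, 116, Ivan); (2, 116, Judy); (2, 116, Zane); (2, 118, Ivan); (2, 118, Judy); (2, 118, Zane); (6, 155, Ivan); (6, 155, Judy); (6, 155, Zane)

CROSS JOIN pairs every row of `customers` with every row of `orders`: 3 × 3 = 9 rows.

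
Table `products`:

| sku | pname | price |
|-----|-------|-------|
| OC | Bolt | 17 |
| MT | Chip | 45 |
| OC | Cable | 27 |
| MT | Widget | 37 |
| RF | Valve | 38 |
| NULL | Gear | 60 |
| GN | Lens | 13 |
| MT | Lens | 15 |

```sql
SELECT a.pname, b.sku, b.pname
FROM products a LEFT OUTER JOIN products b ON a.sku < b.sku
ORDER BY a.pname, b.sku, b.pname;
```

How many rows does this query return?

LEFT JOIN keeps every row from `products a`; unmatched rows get NULL for `products b`'s columns.
Matching on a.sku < b.sku. A NULL in a compared column never satisfies the condition.
- a row (sku=OC): matches 1 b row(s) → 1 output row(s).
- a row (sku=MT): matches 3 b row(s) → 3 output row(s).
- a row (sku=OC): matches 1 b row(s) → 1 output row(s).
- a row (sku=MT): matches 3 b row(s) → 3 output row(s).
- a row (sku=RF): no match → kept, b columns NULL.
- a row (sku=NULL): no match → kept, b columns NULL.
- a row (sku=GN): matches 6 b row(s) → 6 output row(s).
- a row (sku=MT): matches 3 b row(s) → 3 output row(s).
Total: 17 matched + 2 padded = 19 rows.

19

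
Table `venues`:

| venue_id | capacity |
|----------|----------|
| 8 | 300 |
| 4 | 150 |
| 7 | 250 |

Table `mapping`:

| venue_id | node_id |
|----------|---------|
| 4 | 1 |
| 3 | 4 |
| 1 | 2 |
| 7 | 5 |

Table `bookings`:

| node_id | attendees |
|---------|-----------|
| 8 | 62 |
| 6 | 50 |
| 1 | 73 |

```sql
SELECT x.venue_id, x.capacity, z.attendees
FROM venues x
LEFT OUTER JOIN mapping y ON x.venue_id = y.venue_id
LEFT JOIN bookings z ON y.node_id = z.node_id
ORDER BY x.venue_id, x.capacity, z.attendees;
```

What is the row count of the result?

3

Step 1 — x LEFT JOIN y on venue_id → 3 row(s).
Then LEFT JOIN `bookings z` on node_id: each of those 3 rows is kept; rows whose y.node_id has no match in z get NULL for z's columns.
Result: 3 row(s).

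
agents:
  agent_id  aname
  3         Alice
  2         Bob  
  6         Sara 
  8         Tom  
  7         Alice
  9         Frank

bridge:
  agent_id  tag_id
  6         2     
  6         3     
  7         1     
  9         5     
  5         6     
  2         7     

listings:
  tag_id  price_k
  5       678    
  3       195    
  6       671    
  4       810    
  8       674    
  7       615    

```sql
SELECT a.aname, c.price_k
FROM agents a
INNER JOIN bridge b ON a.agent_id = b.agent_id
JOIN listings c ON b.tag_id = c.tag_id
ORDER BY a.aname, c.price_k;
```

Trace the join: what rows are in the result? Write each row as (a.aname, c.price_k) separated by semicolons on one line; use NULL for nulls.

Joins associate left-to-right: agents INNER JOIN bridge on agent_id gives 5 intermediate row(s).
Then INNER JOIN `listings c` on tag_id: keep only rows whose b.tag_id appears in c.

(Bob, 615); (Frank, 678); (Sara, 195)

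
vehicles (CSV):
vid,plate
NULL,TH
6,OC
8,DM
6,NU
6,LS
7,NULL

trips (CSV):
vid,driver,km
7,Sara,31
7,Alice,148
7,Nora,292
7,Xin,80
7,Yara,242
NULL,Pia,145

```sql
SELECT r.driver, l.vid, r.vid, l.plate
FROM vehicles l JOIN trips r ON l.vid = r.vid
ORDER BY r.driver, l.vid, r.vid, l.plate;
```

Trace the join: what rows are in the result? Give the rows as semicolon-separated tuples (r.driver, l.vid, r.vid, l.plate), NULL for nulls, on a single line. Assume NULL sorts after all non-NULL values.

(Alice, 7, 7, NULL); (Nora, 7, 7, NULL); (Sara, 7, 7, NULL); (Xin, 7, 7, NULL); (Yara, 7, 7, NULL)

INNER JOIN keeps only pairs where the ON condition holds.
Matching on l.vid = r.vid. A NULL in a compared column never satisfies the condition.
Matched pairs: 5.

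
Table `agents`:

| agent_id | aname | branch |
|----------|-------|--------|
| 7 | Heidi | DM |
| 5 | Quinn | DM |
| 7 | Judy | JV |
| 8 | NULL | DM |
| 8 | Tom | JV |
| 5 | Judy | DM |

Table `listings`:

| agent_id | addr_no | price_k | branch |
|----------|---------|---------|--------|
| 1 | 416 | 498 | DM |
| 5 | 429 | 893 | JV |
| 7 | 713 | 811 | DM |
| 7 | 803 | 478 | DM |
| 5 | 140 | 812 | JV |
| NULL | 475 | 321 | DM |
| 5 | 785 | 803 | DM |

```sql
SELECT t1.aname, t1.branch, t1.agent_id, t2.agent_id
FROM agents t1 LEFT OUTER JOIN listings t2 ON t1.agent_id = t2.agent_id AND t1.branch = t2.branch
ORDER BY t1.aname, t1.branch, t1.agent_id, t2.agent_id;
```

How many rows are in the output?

7

LEFT JOIN keeps every row from `agents`; unmatched rows get NULL for `listings`'s columns.
Matching on t1.agent_id = t2.agent_id AND t1.branch = t2.branch. A NULL in a compared column never satisfies the condition.
- t1[0] agent_id=7, branch=DM → 2 match(es) in t2 → 2 row(s).
- t1[1] agent_id=5, branch=DM → 1 match(es) in t2 → 1 row(s).
- t1[2] agent_id=7, branch=JV → no match; kept with NULLs on the t2 side.
- t1[3] agent_id=8, branch=DM → no match; kept with NULLs on the t2 side.
- t1[4] agent_id=8, branch=JV → no match; kept with NULLs on the t2 side.
- t1[5] agent_id=5, branch=DM → 1 match(es) in t2 → 1 row(s).
Total: 4 matched + 3 padded = 7 rows.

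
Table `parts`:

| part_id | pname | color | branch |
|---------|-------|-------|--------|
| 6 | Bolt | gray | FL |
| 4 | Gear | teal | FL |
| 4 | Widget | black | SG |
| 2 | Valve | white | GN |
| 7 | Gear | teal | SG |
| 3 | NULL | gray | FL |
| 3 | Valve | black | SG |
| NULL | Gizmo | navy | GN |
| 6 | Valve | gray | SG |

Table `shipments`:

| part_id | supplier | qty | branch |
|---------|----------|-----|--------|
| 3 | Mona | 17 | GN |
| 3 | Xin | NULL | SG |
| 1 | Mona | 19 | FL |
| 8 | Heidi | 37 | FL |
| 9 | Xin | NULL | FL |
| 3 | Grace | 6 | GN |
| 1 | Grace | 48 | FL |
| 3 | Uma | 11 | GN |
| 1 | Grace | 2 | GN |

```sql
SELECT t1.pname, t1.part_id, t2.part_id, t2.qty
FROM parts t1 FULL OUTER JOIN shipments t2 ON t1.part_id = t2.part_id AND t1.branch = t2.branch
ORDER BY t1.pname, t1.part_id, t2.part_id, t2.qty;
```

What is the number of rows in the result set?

FULL OUTER JOIN keeps every row from both sides; unmatched rows get NULL for the other side's columns.
Matching on t1.part_id = t2.part_id AND t1.branch = t2.branch. A NULL in a compared column never satisfies the condition.
Matched pairs: 1; unmatched t1 rows kept: 8; unmatched t2 rows kept: 8.
Total: 1 matched + 16 padded = 17 rows.

17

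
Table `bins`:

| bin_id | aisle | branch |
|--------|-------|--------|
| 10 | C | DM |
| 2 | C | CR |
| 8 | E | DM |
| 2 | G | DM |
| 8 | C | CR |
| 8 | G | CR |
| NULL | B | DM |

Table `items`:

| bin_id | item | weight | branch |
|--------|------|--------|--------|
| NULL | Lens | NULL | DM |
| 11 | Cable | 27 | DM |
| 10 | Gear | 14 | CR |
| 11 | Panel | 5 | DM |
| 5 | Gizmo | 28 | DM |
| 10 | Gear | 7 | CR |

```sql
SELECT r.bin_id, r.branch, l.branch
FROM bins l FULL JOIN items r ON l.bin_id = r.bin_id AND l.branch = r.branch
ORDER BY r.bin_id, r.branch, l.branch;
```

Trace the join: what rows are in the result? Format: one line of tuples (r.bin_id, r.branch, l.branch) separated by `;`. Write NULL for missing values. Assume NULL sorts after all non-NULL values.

FULL OUTER JOIN keeps every row from both sides; unmatched rows get NULL for the other side's columns.
Matching on l.bin_id = r.bin_id AND l.branch = r.branch. A NULL in a compared column never satisfies the condition.
- l[0] bin_id=10, branch=DM → no match; kept with NULLs on the r side.
- l[1] bin_id=2, branch=CR → no match; kept with NULLs on the r side.
- l[2] bin_id=8, branch=DM → no match; kept with NULLs on the r side.
- l[3] bin_id=2, branch=DM → no match; kept with NULLs on the r side.
- l[4] bin_id=8, branch=CR → no match; kept with NULLs on the r side.
- l[5] bin_id=8, branch=CR → no match; kept with NULLs on the r side.
- l[6] bin_id=NULL, branch=DM → no match; kept with NULLs on the r side.
- 6 row(s) from r found no l partner → padded with NULL.

(5, DM, NULL); (10, CR, NULL); (10, CR, NULL); (11, DM, NULL); (11, DM, NULL); (NULL, DM, NULL); (NULL, NULL, CR); (NULL, NULL, CR); (NULL, NULL, CR); (NULL, NULL, DM); (NULL, NULL, DM); (NULL, NULL, DM); (NULL, NULL, DM)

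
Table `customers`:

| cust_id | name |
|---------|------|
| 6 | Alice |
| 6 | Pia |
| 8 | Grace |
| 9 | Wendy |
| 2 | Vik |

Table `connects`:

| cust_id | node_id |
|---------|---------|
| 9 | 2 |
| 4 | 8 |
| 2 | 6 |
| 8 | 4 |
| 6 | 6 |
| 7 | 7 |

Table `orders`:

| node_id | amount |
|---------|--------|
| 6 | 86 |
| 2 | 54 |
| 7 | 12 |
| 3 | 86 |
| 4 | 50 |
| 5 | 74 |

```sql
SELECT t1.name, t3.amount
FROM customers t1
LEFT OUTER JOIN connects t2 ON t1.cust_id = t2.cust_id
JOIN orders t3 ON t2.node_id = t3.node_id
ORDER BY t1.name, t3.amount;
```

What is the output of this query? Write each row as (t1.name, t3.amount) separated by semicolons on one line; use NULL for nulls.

Joins associate left-to-right: customers LEFT JOIN connects on cust_id gives 5 intermediate row(s).
Then INNER JOIN `orders t3` on node_id: keep only rows whose t2.node_id appears in t3.

(Alice, 86); (Grace, 50); (Pia, 86); (Vik, 86); (Wendy, 54)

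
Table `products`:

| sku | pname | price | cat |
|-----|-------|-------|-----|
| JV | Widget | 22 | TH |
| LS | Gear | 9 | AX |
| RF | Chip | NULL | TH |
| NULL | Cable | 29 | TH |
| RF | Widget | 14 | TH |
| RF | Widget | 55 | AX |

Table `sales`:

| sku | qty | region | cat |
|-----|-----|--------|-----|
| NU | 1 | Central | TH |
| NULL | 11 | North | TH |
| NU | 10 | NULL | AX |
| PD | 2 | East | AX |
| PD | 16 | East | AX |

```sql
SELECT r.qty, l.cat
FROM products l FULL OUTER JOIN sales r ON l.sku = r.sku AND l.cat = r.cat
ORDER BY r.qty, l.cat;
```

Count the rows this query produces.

11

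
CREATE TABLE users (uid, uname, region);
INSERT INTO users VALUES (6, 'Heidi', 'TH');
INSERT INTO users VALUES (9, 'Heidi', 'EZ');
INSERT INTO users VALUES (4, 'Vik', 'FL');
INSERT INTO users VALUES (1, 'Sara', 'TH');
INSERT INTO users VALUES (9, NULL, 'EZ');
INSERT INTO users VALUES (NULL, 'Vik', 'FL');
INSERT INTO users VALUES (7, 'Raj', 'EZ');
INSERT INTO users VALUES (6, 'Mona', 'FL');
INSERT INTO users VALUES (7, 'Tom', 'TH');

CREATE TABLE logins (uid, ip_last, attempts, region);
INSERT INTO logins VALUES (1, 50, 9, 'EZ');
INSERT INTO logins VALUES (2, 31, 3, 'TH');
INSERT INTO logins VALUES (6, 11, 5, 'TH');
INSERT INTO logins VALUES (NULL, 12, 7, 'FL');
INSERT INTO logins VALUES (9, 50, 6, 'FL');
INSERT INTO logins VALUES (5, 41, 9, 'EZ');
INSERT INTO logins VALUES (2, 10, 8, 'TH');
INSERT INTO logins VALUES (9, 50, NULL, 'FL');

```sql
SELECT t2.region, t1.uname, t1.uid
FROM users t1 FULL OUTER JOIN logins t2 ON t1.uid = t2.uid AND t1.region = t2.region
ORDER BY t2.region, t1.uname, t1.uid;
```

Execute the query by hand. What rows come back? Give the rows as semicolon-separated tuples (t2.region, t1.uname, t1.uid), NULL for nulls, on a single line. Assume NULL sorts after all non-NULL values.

(EZ, NULL, NULL); (EZ, NULL, NULL); (FL, NULL, NULL); (FL, NULL, NULL); (FL, NULL, NULL); (TH, Heidi, 6); (TH, NULL, NULL); (TH, NULL, NULL); (NULL, Heidi, 9); (NULL, Mona, 6); (NULL, Raj, 7); (NULL, Sara, 1); (NULL, Tom, 7); (NULL, Vik, 4); (NULL, Vik, NULL); (NULL, NULL, 9)

FULL OUTER JOIN keeps every row from both sides; unmatched rows get NULL for the other side's columns.
Matching on t1.uid = t2.uid AND t1.region = t2.region. A NULL in a compared column never satisfies the condition.
- t1 (uid=6, region=TH) pairs with 1 row(s) of t2.
- t1 (uid=9, region=EZ) has no partner → padded with NULL.
- t1 (uid=4, region=FL) has no partner → padded with NULL.
- t1 (uid=1, region=TH) has no partner → padded with NULL.
- t1 (uid=9, region=EZ) has no partner → padded with NULL.
- t1 (uid=NULL, region=FL) has no partner → padded with NULL.
- t1 (uid=7, region=EZ) has no partner → padded with NULL.
- t1 (uid=6, region=FL) has no partner → padded with NULL.
- t1 (uid=7, region=TH) has no partner → padded with NULL.
- 7 t2 row(s) had no t1 match → kept, t1 columns NULL.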